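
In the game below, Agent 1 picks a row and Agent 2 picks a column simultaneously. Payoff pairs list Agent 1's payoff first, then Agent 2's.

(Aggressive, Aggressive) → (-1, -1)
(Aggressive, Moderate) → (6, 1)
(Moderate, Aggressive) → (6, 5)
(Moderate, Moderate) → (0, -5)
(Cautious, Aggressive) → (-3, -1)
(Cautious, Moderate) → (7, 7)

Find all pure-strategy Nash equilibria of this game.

(Moderate, Aggressive) and (Cautious, Moderate)

Find each player's best response to every opponent strategy; NE are the intersections.
Agent 1's best responses — vs Aggressive: Moderate (payoff 6); vs Moderate: Cautious (payoff 7).
Agent 2's best responses — vs Aggressive: Moderate (payoff 1); vs Moderate: Aggressive (payoff 5); vs Cautious: Moderate (payoff 7).
Mutual best responses occur at (Moderate, Aggressive) and (Cautious, Moderate); at each, neither player gains by switching.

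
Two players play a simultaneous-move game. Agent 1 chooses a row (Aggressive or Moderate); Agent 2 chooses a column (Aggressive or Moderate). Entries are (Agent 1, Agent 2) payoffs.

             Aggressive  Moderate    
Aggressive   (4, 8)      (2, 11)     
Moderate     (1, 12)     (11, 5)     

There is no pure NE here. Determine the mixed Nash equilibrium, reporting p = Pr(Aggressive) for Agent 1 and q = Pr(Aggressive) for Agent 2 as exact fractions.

Each player's mixing probability is pinned down by making the *other* player indifferent.
Agent 2 indifferent between Aggressive and Moderate: p·8 + (1−p)·12 = p·11 + (1−p)·5 ⟹ 12 + (-4)p = 5 + 6p ⟹ p = 7/10.
Agent 1 indifferent between Aggressive and Moderate: q·4 + (1−q)·2 = q·1 + (1−q)·11 ⟹ 2 + 2q = 11 + (-10)q ⟹ q = 3/4.

p = 7/10, q = 3/4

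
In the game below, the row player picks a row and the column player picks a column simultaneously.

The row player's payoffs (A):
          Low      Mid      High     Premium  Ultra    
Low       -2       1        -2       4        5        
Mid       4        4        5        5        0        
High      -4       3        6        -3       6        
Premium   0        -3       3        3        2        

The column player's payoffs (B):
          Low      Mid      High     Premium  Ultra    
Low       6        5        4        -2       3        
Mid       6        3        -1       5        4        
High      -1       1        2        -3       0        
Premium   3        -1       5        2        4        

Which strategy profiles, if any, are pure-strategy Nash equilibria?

Check mutual best responses: a cell is a NE iff neither player can gain by unilaterally deviating.
The row player's best responses — vs Low: Mid (payoff 4); vs Mid: Mid (payoff 4); vs High: High (payoff 6); vs Premium: Mid (payoff 5); vs Ultra: High (payoff 6).
The column player's best responses — vs Low: Low (payoff 6); vs Mid: Low (payoff 6); vs High: High (payoff 2); vs Premium: High (payoff 5).
Mutual best responses occur at (Mid, Low) and (High, High); at each, neither player gains by switching.

(Mid, Low) and (High, High)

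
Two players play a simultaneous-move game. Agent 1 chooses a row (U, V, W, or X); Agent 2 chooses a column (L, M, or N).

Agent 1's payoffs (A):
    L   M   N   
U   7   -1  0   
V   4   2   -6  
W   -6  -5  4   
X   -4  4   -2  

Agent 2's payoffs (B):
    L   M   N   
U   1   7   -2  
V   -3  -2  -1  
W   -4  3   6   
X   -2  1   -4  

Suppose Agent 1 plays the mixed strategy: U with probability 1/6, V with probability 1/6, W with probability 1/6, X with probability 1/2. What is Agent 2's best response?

Compute Agent 2's expected payoff from each pure strategy against the given mix.
L: (1/6)·1 + (1/6)·(-3) + (1/6)·(-4) + (1/2)·(-2) = -2
M: (1/6)·7 + (1/6)·(-2) + (1/6)·3 + (1/2)·1 = 11/6
N: (1/6)·(-2) + (1/6)·(-1) + (1/6)·6 + (1/2)·(-4) = -3/2
Highest expected payoff is 11/6, from M.

M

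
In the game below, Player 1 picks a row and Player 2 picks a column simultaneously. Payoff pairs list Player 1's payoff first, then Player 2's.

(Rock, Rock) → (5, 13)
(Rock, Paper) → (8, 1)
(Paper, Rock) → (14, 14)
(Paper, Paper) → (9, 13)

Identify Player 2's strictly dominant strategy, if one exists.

Check whether one of Player 2's strategies beats all alternatives regardless of what the opponent does.
Rock strictly dominates: vs Rock: 13 > 1; vs Paper: 14 > 13.

Rock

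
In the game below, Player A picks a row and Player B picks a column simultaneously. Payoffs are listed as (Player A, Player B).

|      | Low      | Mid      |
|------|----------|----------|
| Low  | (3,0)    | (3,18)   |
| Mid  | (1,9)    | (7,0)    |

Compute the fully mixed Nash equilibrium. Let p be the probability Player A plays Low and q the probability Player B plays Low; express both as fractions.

p = 1/3, q = 2/3

In a mixed NE each player is indifferent between their pure strategies, so the opponent's mix sets the indifference.
Player B indifferent between Low and Mid: p·0 + (1−p)·9 = p·18 + (1−p)·0 ⟹ 9 + (-9)p = 0 + 18p ⟹ p = 1/3.
Player A indifferent between Low and Mid: q·3 + (1−q)·3 = q·1 + (1−q)·7 ⟹ 3 + 0q = 7 + (-6)q ⟹ q = 2/3.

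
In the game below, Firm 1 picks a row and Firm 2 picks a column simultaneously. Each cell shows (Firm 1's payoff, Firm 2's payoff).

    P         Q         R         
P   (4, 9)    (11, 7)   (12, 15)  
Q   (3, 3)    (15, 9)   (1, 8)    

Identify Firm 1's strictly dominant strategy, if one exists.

No strictly dominant strategy

A strategy is strictly dominant if it gives Firm 1 a strictly higher payoff than every other strategy, against every choice by the opponent.
P is not dominant: against Q, Q gives 15 > 11.
Q is not dominant: against P, P gives 4 > 3.
No single strategy is best against every opponent action.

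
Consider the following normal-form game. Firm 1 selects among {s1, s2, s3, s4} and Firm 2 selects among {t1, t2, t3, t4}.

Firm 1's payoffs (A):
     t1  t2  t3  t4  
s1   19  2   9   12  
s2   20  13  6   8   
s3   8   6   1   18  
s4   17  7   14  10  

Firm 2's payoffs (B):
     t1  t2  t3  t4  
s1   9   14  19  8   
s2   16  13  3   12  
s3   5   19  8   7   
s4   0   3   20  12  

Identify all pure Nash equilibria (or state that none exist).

(s2, t1) and (s4, t3)

Check mutual best responses: a cell is a NE iff neither player can gain by unilaterally deviating.
Firm 1's best responses — vs t1: s2 (payoff 20); vs t2: s2 (payoff 13); vs t3: s4 (payoff 14); vs t4: s3 (payoff 18).
Firm 2's best responses — vs s1: t3 (payoff 19); vs s2: t1 (payoff 16); vs s3: t2 (payoff 19); vs s4: t3 (payoff 20).
Mutual best responses occur at (s2, t1) and (s4, t3); at each, neither player gains by switching.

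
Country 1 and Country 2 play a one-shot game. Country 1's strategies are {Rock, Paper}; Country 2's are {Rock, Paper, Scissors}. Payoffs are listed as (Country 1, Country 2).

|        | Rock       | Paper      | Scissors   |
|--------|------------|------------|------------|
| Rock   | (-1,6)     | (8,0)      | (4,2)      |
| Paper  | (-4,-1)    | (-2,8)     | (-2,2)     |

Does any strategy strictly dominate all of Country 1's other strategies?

A strategy is strictly dominant if it gives Country 1 a strictly higher payoff than every other strategy, against every choice by the opponent.
Rock strictly dominates: vs Rock: -1 > -4; vs Paper: 8 > -2; vs Scissors: 4 > -2.

Rock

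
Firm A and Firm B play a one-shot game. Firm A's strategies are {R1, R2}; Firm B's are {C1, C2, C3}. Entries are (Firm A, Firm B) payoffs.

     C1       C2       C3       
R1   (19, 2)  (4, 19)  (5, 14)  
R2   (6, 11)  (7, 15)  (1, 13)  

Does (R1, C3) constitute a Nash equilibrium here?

No

Holding Firm B at C3: Firm A gets 5 from R1, versus 1 from R2. No profitable deviation for Firm A.
Holding Firm A at R1: Firm B gets 14 from C3 but could get 19 by switching to C2. Firm B has a profitable deviation.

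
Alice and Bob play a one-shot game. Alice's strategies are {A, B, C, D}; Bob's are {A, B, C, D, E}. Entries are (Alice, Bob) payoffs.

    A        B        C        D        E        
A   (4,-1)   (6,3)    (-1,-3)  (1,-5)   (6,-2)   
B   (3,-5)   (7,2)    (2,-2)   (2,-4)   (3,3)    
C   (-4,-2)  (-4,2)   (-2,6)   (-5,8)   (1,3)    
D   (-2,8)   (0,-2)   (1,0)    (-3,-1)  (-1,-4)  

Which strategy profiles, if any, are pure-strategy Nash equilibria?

None

A profile is a Nash equilibrium when each player is best-responding to the other.
Alice's best responses — vs A: A (payoff 4); vs B: B (payoff 7); vs C: B (payoff 2); vs D: B (payoff 2); vs E: A (payoff 6).
Bob's best responses — vs A: B (payoff 3); vs B: E (payoff 3); vs C: D (payoff 8); vs D: A (payoff 8).
No cell has both players best-responding. For instance, Alice's best reply to E is A, but against A Bob prefers B over E.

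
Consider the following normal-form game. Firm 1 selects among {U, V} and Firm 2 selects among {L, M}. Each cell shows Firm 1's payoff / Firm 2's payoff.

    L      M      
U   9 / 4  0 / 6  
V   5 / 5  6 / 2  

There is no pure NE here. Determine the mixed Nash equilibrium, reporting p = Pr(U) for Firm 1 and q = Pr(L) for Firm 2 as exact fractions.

Each player's mixing probability is pinned down by making the *other* player indifferent.
Firm 2 indifferent between L and M: p·4 + (1−p)·5 = p·6 + (1−p)·2 ⟹ 5 + (-1)p = 2 + 4p ⟹ p = 3/5.
Firm 1 indifferent between U and V: q·9 + (1−q)·0 = q·5 + (1−q)·6 ⟹ 0 + 9q = 6 + (-1)q ⟹ q = 3/5.

p = 3/5, q = 3/5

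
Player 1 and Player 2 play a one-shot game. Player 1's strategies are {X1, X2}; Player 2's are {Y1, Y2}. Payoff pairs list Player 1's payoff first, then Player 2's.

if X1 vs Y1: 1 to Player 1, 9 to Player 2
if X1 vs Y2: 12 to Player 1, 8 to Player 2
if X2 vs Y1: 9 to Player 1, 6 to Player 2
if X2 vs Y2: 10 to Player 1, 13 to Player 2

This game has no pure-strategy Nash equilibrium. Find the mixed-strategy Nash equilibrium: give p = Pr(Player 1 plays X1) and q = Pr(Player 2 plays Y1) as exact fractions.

In a mixed NE each player is indifferent between their pure strategies, so the opponent's mix sets the indifference.
Player 2 indifferent between Y1 and Y2: p·9 + (1−p)·6 = p·8 + (1−p)·13 ⟹ 6 + 3p = 13 + (-5)p ⟹ p = 7/8.
Player 1 indifferent between X1 and X2: q·1 + (1−q)·12 = q·9 + (1−q)·10 ⟹ 12 + (-11)q = 10 + (-1)q ⟹ q = 1/5.

p = 7/8, q = 1/5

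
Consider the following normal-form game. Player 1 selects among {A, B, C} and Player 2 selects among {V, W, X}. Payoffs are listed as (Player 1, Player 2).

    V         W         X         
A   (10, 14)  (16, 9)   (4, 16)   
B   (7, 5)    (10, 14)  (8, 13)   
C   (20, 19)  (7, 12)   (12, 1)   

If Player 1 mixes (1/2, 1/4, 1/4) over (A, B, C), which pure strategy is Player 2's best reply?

Compute Player 2's expected payoff from each pure strategy against the given mix.
V: (1/2)·14 + (1/4)·5 + (1/4)·19 = 13
W: (1/2)·9 + (1/4)·14 + (1/4)·12 = 11
X: (1/2)·16 + (1/4)·13 + (1/4)·1 = 23/2
Highest expected payoff is 13, from V.

V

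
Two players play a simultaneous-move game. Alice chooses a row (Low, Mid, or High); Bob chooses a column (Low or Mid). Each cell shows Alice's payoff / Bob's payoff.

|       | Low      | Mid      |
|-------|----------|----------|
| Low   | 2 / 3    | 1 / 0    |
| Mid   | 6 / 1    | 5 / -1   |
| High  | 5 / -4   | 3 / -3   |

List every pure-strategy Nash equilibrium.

Find each player's best response to every opponent strategy; NE are the intersections.
Alice's best responses — vs Low: Mid (payoff 6); vs Mid: Mid (payoff 5).
Bob's best responses — vs Low: Low (payoff 3); vs Mid: Low (payoff 1); vs High: Mid (payoff -3).
The only mutual best response is (Mid, Low); neither player gains by switching there.

(Mid, Low)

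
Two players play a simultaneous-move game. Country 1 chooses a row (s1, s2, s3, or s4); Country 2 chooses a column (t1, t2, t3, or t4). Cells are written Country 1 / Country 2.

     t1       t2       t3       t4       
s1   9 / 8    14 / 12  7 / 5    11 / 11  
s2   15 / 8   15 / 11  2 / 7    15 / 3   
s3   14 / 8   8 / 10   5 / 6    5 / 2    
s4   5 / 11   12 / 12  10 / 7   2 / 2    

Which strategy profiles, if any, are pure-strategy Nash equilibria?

Check mutual best responses: a cell is a NE iff neither player can gain by unilaterally deviating.
Country 1's best responses — vs t1: s2 (payoff 15); vs t2: s2 (payoff 15); vs t3: s4 (payoff 10); vs t4: s2 (payoff 15).
Country 2's best responses — vs s1: t2 (payoff 12); vs s2: t2 (payoff 11); vs s3: t2 (payoff 10); vs s4: t2 (payoff 12).
The only mutual best response is (s2, t2); neither player gains by switching there.

(s2, t2)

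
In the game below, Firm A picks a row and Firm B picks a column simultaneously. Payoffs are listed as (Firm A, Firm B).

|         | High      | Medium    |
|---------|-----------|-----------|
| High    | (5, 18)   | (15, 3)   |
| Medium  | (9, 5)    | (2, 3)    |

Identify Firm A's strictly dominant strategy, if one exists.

Check whether one of Firm A's strategies beats all alternatives regardless of what the opponent does.
High is not dominant: against High, Medium gives 9 > 5.
Medium is not dominant: against Medium, High gives 15 > 2.
No single strategy is best against every opponent action.

No strictly dominant strategy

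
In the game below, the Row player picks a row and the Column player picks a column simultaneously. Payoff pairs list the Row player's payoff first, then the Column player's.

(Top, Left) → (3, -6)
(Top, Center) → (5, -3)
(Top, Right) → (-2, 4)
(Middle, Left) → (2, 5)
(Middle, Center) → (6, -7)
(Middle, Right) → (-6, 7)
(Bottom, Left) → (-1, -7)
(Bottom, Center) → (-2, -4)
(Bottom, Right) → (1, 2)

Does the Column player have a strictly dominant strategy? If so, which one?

Check whether one of the Column player's strategies beats all alternatives regardless of what the opponent does.
Right strictly dominates: vs Top: 4 > each of {-6, -3}; vs Middle: 7 > each of {5, -7}; vs Bottom: 2 > each of {-7, -4}.

Right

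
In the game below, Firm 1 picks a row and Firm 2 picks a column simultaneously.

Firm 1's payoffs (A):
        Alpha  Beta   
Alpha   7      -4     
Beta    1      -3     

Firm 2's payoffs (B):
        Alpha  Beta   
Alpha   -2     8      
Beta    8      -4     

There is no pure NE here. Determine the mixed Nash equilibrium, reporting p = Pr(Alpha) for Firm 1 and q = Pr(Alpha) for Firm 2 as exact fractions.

p = 6/11, q = 1/7

In a mixed NE each player is indifferent between their pure strategies, so the opponent's mix sets the indifference.
Firm 2 indifferent between Alpha and Beta: p·(-2) + (1−p)·8 = p·8 + (1−p)·(-4) ⟹ 8 + (-10)p = (-4) + 12p ⟹ p = 6/11.
Firm 1 indifferent between Alpha and Beta: q·7 + (1−q)·(-4) = q·1 + (1−q)·(-3) ⟹ (-4) + 11q = (-3) + 4q ⟹ q = 1/7.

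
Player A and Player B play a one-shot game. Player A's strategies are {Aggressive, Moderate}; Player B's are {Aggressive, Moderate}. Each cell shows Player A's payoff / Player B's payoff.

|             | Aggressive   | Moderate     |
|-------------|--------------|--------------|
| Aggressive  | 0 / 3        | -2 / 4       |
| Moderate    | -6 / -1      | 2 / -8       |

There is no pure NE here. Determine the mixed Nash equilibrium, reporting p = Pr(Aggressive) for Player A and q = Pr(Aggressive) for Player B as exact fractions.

In a mixed NE each player is indifferent between their pure strategies, so the opponent's mix sets the indifference.
Player B indifferent between Aggressive and Moderate: p·3 + (1−p)·(-1) = p·4 + (1−p)·(-8) ⟹ (-1) + 4p = (-8) + 12p ⟹ p = 7/8.
Player A indifferent between Aggressive and Moderate: q·0 + (1−q)·(-2) = q·(-6) + (1−q)·2 ⟹ (-2) + 2q = 2 + (-8)q ⟹ q = 2/5.

p = 7/8, q = 2/5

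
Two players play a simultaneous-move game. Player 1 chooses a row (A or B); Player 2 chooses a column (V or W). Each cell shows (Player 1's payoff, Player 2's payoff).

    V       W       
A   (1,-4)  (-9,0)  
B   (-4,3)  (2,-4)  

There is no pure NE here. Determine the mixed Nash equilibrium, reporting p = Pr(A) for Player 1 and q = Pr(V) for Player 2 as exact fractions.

In a mixed NE each player is indifferent between their pure strategies, so the opponent's mix sets the indifference.
Player 2 indifferent between V and W: p·(-4) + (1−p)·3 = p·0 + (1−p)·(-4) ⟹ 3 + (-7)p = (-4) + 4p ⟹ p = 7/11.
Player 1 indifferent between A and B: q·1 + (1−q)·(-9) = q·(-4) + (1−q)·2 ⟹ (-9) + 10q = 2 + (-6)q ⟹ q = 11/16.

p = 7/11, q = 11/16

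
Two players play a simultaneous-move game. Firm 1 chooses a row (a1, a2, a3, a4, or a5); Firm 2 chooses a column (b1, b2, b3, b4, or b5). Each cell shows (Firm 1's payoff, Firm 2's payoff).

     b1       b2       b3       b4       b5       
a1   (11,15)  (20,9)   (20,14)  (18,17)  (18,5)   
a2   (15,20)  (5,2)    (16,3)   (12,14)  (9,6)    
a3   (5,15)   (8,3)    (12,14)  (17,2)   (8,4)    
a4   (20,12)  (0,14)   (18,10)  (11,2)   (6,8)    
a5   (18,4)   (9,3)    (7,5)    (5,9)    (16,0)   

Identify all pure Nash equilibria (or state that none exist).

(a1, b4)

Check mutual best responses: a cell is a NE iff neither player can gain by unilaterally deviating.
Firm 1's best responses — vs b1: a4 (payoff 20); vs b2: a1 (payoff 20); vs b3: a1 (payoff 20); vs b4: a1 (payoff 18); vs b5: a1 (payoff 18).
Firm 2's best responses — vs a1: b4 (payoff 17); vs a2: b1 (payoff 20); vs a3: b1 (payoff 15); vs a4: b2 (payoff 14); vs a5: b4 (payoff 9).
The only mutual best response is (a1, b4); neither player gains by switching there.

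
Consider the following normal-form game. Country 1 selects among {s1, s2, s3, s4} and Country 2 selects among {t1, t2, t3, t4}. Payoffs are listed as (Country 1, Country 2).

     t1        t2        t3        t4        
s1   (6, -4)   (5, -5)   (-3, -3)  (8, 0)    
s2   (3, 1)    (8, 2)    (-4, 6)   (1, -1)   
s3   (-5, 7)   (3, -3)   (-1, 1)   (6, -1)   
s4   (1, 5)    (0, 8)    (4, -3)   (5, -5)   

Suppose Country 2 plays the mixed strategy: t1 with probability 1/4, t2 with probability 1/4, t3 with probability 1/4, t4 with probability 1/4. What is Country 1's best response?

Country 1's best reply maximizes expected payoff against the mix.
s1: (1/4)·6 + (1/4)·5 + (1/4)·(-3) + (1/4)·8 = 4
s2: (1/4)·3 + (1/4)·8 + (1/4)·(-4) + (1/4)·1 = 2
s3: (1/4)·(-5) + (1/4)·3 + (1/4)·(-1) + (1/4)·6 = 3/4
s4: (1/4)·1 + (1/4)·0 + (1/4)·4 + (1/4)·5 = 5/2
Highest expected payoff is 4, from s1.

s1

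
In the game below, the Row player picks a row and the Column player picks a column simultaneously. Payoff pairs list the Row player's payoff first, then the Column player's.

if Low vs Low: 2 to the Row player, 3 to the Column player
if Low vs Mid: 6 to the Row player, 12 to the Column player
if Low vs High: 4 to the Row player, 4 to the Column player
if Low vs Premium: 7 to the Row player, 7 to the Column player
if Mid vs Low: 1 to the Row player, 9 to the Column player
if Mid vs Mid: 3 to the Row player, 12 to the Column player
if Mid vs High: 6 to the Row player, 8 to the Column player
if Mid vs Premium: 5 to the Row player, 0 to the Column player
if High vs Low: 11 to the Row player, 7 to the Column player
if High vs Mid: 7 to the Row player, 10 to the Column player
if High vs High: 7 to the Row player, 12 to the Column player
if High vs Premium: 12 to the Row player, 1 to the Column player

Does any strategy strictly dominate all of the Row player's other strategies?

A strategy is strictly dominant if it gives the Row player a strictly higher payoff than every other strategy, against every choice by the opponent.
High strictly dominates: vs Low: 11 > each of {2, 1}; vs Mid: 7 > each of {6, 3}; vs High: 7 > each of {4, 6}; vs Premium: 12 > each of {7, 5}.

High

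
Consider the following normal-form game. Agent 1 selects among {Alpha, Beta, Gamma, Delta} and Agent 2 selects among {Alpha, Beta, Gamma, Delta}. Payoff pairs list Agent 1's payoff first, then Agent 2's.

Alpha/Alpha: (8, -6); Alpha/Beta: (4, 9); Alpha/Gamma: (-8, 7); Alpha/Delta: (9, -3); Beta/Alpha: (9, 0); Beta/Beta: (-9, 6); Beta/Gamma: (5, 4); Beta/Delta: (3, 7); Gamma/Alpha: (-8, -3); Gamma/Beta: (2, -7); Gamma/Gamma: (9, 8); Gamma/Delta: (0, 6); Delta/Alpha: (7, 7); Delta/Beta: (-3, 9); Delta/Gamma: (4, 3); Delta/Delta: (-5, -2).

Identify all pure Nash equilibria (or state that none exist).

Check mutual best responses: a cell is a NE iff neither player can gain by unilaterally deviating.
Agent 1's best responses — vs Alpha: Beta (payoff 9); vs Beta: Alpha (payoff 4); vs Gamma: Gamma (payoff 9); vs Delta: Alpha (payoff 9).
Agent 2's best responses — vs Alpha: Beta (payoff 9); vs Beta: Delta (payoff 7); vs Gamma: Gamma (payoff 8); vs Delta: Beta (payoff 9).
Mutual best responses occur at (Alpha, Beta) and (Gamma, Gamma); at each, neither player gains by switching.

(Alpha, Beta) and (Gamma, Gamma)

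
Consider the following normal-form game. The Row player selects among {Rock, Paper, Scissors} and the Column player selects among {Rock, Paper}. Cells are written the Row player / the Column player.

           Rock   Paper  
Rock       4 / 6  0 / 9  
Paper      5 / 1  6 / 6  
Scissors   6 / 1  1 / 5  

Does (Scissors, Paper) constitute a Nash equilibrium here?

Holding the Column player at Paper: the Row player gets 1 from Scissors but could get 6 by switching to Paper. The Row player has a profitable deviation.

No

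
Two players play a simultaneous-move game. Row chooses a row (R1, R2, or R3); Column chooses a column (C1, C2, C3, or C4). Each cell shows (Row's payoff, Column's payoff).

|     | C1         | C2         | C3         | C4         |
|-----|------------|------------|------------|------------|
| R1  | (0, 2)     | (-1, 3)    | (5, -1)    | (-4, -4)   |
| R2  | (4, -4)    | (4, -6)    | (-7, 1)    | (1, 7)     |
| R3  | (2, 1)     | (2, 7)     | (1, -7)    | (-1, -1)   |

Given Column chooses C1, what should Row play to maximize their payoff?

With Column fixed at C1, Row's payoffs are: R1 → 0, R2 → 4, R3 → 2.
The maximum is 4, achieved by R2.

R2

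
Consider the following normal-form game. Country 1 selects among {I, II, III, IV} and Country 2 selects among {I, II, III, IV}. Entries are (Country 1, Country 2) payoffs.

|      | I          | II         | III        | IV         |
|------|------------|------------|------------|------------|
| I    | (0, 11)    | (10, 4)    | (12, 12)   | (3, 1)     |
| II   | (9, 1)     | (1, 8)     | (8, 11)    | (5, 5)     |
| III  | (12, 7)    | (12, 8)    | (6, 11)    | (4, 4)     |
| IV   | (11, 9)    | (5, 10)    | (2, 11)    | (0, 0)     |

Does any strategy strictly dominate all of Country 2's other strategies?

III

A strategy is strictly dominant if it gives Country 2 a strictly higher payoff than every other strategy, against every choice by the opponent.
III strictly dominates: vs I: 12 > each of {11, 4, 1}; vs II: 11 > each of {1, 8, 5}; vs III: 11 > each of {7, 8, 4}; vs IV: 11 > each of {9, 10, 0}.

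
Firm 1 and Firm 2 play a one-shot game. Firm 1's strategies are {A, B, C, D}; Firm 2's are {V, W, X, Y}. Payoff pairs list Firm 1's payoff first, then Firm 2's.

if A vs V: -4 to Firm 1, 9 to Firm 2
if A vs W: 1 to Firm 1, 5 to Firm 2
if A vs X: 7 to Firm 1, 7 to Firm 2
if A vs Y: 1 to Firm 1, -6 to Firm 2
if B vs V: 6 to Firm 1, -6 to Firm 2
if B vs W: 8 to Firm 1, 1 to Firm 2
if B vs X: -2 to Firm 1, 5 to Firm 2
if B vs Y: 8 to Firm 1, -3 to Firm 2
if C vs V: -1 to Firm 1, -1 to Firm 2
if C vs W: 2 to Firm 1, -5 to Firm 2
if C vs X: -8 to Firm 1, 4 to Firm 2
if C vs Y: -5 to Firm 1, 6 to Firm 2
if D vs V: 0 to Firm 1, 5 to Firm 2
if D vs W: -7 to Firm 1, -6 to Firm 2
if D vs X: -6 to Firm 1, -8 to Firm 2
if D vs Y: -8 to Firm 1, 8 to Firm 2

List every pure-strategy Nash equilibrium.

Check mutual best responses: a cell is a NE iff neither player can gain by unilaterally deviating.
Firm 1's best responses — vs V: B (payoff 6); vs W: B (payoff 8); vs X: A (payoff 7); vs Y: B (payoff 8).
Firm 2's best responses — vs A: V (payoff 9); vs B: X (payoff 5); vs C: Y (payoff 6); vs D: Y (payoff 8).
No cell has both players best-responding. For instance, Firm 1's best reply to X is A, but against A Firm 2 prefers V over X.

No pure-strategy Nash equilibrium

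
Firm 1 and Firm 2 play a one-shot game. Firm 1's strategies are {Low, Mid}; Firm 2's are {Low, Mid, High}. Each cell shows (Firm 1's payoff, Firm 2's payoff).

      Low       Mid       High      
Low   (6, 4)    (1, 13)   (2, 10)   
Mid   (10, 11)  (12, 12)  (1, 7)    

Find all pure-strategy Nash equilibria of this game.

(Mid, Mid)

A profile is a Nash equilibrium when each player is best-responding to the other.
Firm 1's best responses — vs Low: Mid (payoff 10); vs Mid: Mid (payoff 12); vs High: Low (payoff 2).
Firm 2's best responses — vs Low: Mid (payoff 13); vs Mid: Mid (payoff 12).
The only mutual best response is (Mid, Mid); neither player gains by switching there.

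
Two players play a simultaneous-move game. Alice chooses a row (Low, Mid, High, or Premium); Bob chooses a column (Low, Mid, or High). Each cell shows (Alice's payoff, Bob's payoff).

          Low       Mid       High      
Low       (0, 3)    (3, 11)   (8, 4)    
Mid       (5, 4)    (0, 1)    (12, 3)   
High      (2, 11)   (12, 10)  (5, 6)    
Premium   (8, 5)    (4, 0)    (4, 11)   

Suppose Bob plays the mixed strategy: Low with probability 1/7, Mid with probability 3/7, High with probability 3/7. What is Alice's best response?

High

Compute Alice's expected payoff from each pure strategy against the given mix.
Low: (1/7)·0 + (3/7)·3 + (3/7)·8 = 33/7
Mid: (1/7)·5 + (3/7)·0 + (3/7)·12 = 41/7
High: (1/7)·2 + (3/7)·12 + (3/7)·5 = 53/7
Premium: (1/7)·8 + (3/7)·4 + (3/7)·4 = 32/7
Highest expected payoff is 53/7, from High.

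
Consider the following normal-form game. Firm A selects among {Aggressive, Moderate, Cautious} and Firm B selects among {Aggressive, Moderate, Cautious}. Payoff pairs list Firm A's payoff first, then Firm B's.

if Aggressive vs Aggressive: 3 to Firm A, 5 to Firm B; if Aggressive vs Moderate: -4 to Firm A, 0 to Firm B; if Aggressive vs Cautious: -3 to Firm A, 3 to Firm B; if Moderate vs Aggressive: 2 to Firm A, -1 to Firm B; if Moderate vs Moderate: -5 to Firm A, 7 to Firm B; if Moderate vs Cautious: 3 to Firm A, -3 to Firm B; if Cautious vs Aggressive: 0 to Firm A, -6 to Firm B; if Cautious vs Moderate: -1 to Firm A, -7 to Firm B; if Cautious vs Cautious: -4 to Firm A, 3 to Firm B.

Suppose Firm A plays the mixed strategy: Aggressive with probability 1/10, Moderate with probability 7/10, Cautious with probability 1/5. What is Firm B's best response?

Moderate

Firm B's best reply maximizes expected payoff against the mix.
Aggressive: (1/10)·5 + (7/10)·(-1) + (1/5)·(-6) = -7/5
Moderate: (1/10)·0 + (7/10)·7 + (1/5)·(-7) = 7/2
Cautious: (1/10)·3 + (7/10)·(-3) + (1/5)·3 = -6/5
Highest expected payoff is 7/2, from Moderate.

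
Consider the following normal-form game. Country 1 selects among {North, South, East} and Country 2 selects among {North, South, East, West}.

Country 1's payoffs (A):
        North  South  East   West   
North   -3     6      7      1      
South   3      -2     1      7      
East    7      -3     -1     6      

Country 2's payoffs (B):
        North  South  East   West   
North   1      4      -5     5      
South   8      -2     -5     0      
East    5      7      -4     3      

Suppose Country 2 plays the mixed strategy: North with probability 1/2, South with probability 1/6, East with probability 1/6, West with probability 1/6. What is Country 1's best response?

Country 1's best reply maximizes expected payoff against the mix.
North: (1/2)·(-3) + (1/6)·6 + (1/6)·7 + (1/6)·1 = 5/6
South: (1/2)·3 + (1/6)·(-2) + (1/6)·1 + (1/6)·7 = 5/2
East: (1/2)·7 + (1/6)·(-3) + (1/6)·(-1) + (1/6)·6 = 23/6
Highest expected payoff is 23/6, from East.

East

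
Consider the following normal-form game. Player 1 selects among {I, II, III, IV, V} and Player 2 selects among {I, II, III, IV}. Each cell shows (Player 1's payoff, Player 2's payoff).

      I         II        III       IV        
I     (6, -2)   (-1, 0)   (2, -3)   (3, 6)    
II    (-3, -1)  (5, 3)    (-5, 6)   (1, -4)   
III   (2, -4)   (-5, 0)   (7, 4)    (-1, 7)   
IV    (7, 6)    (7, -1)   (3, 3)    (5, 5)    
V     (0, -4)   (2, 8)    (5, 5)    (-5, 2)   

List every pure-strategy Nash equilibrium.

(IV, I)

A profile is a Nash equilibrium when each player is best-responding to the other.
Player 1's best responses — vs I: IV (payoff 7); vs II: IV (payoff 7); vs III: III (payoff 7); vs IV: IV (payoff 5).
Player 2's best responses — vs I: IV (payoff 6); vs II: III (payoff 6); vs III: IV (payoff 7); vs IV: I (payoff 6); vs V: II (payoff 8).
The only mutual best response is (IV, I); neither player gains by switching there.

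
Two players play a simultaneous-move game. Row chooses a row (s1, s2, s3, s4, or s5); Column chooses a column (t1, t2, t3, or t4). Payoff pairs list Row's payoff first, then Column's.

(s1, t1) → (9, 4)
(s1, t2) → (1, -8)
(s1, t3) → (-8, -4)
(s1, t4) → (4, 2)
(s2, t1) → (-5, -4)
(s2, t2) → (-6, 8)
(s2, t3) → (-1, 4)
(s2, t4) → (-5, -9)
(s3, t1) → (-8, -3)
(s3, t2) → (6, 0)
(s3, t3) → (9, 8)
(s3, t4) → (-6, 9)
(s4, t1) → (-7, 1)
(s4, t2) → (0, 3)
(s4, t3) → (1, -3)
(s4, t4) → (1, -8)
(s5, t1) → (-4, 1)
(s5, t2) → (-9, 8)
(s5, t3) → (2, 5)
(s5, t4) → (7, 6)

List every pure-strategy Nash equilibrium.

(s1, t1)

Check mutual best responses: a cell is a NE iff neither player can gain by unilaterally deviating.
Row's best responses — vs t1: s1 (payoff 9); vs t2: s3 (payoff 6); vs t3: s3 (payoff 9); vs t4: s5 (payoff 7).
Column's best responses — vs s1: t1 (payoff 4); vs s2: t2 (payoff 8); vs s3: t4 (payoff 9); vs s4: t2 (payoff 3); vs s5: t2 (payoff 8).
The only mutual best response is (s1, t1); neither player gains by switching there.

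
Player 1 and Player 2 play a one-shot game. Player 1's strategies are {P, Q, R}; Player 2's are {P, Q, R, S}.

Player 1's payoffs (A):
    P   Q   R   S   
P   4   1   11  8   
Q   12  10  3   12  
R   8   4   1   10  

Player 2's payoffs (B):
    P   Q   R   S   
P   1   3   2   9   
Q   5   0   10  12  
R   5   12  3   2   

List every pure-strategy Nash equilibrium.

Check mutual best responses: a cell is a NE iff neither player can gain by unilaterally deviating.
Player 1's best responses — vs P: Q (payoff 12); vs Q: Q (payoff 10); vs R: P (payoff 11); vs S: Q (payoff 12).
Player 2's best responses — vs P: S (payoff 9); vs Q: S (payoff 12); vs R: Q (payoff 12).
The only mutual best response is (Q, S); neither player gains by switching there.

(Q, S)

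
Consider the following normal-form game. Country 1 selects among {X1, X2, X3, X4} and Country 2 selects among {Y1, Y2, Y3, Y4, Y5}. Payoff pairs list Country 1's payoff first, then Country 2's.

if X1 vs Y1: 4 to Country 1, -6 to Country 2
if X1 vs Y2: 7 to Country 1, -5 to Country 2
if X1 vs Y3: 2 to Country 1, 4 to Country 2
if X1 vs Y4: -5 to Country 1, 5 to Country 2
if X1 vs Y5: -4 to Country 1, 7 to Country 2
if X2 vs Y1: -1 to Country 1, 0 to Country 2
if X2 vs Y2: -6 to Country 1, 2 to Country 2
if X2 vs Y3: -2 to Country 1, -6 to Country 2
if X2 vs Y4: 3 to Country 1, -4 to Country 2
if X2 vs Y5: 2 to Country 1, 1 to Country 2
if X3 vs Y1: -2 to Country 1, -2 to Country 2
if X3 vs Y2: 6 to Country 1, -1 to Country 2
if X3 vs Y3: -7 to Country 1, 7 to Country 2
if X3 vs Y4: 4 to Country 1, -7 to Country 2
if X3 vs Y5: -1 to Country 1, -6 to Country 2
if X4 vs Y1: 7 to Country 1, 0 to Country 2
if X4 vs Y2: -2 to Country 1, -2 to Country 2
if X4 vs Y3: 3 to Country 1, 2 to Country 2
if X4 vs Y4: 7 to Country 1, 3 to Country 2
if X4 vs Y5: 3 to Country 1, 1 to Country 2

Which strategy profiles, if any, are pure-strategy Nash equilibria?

Find each player's best response to every opponent strategy; NE are the intersections.
Country 1's best responses — vs Y1: X4 (payoff 7); vs Y2: X1 (payoff 7); vs Y3: X4 (payoff 3); vs Y4: X4 (payoff 7); vs Y5: X4 (payoff 3).
Country 2's best responses — vs X1: Y5 (payoff 7); vs X2: Y2 (payoff 2); vs X3: Y3 (payoff 7); vs X4: Y4 (payoff 3).
The only mutual best response is (X4, Y4); neither player gains by switching there.

(X4, Y4)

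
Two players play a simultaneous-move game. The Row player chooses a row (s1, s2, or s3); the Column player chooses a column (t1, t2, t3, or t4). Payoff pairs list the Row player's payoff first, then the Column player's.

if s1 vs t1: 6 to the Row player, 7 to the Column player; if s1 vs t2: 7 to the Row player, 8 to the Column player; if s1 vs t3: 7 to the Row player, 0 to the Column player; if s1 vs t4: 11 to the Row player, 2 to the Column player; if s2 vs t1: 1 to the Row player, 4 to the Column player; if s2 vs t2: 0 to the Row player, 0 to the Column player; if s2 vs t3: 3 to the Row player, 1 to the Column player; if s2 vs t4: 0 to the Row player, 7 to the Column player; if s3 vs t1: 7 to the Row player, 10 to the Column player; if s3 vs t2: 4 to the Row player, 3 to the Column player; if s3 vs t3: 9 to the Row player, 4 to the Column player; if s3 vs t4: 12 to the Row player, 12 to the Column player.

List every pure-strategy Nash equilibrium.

(s1, t2) and (s3, t4)

Check mutual best responses: a cell is a NE iff neither player can gain by unilaterally deviating.
The Row player's best responses — vs t1: s3 (payoff 7); vs t2: s1 (payoff 7); vs t3: s3 (payoff 9); vs t4: s3 (payoff 12).
The Column player's best responses — vs s1: t2 (payoff 8); vs s2: t4 (payoff 7); vs s3: t4 (payoff 12).
Mutual best responses occur at (s1, t2) and (s3, t4); at each, neither player gains by switching.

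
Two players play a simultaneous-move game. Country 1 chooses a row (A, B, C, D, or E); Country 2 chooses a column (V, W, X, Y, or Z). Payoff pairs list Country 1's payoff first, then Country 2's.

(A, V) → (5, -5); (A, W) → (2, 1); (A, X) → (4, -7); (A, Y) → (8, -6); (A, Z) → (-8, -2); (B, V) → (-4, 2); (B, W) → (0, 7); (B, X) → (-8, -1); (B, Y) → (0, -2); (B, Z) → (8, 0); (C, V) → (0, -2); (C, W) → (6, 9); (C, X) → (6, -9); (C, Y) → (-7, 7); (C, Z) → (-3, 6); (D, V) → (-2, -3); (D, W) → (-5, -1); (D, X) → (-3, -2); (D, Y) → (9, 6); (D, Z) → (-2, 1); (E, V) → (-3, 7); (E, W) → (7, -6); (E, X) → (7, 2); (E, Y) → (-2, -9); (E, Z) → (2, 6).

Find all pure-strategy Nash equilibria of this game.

(D, Y)

A profile is a Nash equilibrium when each player is best-responding to the other.
Country 1's best responses — vs V: A (payoff 5); vs W: E (payoff 7); vs X: E (payoff 7); vs Y: D (payoff 9); vs Z: B (payoff 8).
Country 2's best responses — vs A: W (payoff 1); vs B: W (payoff 7); vs C: W (payoff 9); vs D: Y (payoff 6); vs E: V (payoff 7).
The only mutual best response is (D, Y); neither player gains by switching there.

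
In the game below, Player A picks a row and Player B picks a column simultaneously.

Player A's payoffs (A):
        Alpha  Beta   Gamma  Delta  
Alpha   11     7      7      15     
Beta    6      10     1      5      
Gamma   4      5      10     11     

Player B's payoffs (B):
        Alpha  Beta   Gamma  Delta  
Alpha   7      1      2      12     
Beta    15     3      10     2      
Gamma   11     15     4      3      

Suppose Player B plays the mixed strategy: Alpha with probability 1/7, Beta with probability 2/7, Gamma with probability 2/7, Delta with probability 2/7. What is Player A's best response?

Alpha

Compute Player A's expected payoff from each pure strategy against the given mix.
Alpha: (1/7)·11 + (2/7)·7 + (2/7)·7 + (2/7)·15 = 69/7
Beta: (1/7)·6 + (2/7)·10 + (2/7)·1 + (2/7)·5 = 38/7
Gamma: (1/7)·4 + (2/7)·5 + (2/7)·10 + (2/7)·11 = 8
Highest expected payoff is 69/7, from Alpha.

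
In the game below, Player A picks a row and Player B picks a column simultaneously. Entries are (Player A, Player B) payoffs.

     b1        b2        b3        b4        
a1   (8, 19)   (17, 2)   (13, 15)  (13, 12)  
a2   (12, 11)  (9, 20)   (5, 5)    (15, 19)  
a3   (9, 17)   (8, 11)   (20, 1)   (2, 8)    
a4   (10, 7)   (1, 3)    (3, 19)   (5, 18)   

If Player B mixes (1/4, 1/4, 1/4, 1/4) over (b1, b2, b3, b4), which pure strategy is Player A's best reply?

Player A's best reply maximizes expected payoff against the mix.
a1: (1/4)·8 + (1/4)·17 + (1/4)·13 + (1/4)·13 = 51/4
a2: (1/4)·12 + (1/4)·9 + (1/4)·5 + (1/4)·15 = 41/4
a3: (1/4)·9 + (1/4)·8 + (1/4)·20 + (1/4)·2 = 39/4
a4: (1/4)·10 + (1/4)·1 + (1/4)·3 + (1/4)·5 = 19/4
Highest expected payoff is 51/4, from a1.

a1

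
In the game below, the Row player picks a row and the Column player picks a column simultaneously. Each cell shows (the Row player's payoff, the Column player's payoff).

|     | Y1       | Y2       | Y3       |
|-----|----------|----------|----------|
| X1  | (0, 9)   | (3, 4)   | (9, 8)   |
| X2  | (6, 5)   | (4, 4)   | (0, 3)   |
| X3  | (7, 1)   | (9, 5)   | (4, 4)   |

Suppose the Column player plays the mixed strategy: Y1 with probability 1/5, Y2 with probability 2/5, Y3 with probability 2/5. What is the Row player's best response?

X3

The Row player's best reply maximizes expected payoff against the mix.
X1: (1/5)·0 + (2/5)·3 + (2/5)·9 = 24/5
X2: (1/5)·6 + (2/5)·4 + (2/5)·0 = 14/5
X3: (1/5)·7 + (2/5)·9 + (2/5)·4 = 33/5
Highest expected payoff is 33/5, from X3.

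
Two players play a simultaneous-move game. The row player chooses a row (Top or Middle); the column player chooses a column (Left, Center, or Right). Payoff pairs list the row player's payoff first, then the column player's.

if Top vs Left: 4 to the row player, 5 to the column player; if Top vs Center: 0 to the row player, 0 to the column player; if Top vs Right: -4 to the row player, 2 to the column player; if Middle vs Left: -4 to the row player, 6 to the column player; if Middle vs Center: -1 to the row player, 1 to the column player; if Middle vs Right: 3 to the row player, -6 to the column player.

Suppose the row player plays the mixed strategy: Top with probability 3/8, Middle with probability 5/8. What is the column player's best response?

Left

The column player's best reply maximizes expected payoff against the mix.
Left: (3/8)·5 + (5/8)·6 = 45/8
Center: (3/8)·0 + (5/8)·1 = 5/8
Right: (3/8)·2 + (5/8)·(-6) = -3
Highest expected payoff is 45/8, from Left.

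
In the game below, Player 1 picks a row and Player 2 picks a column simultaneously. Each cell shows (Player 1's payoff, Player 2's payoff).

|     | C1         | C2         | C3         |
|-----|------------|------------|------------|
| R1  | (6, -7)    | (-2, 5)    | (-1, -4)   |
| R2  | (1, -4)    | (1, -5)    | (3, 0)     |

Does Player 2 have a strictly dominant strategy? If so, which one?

A strategy is strictly dominant if it gives Player 2 a strictly higher payoff than every other strategy, against every choice by the opponent.
C1 is not dominant: against R1, C2 gives 5 > -7.
C2 is not dominant: against R2, C1 gives -4 > -5.
C3 is not dominant: against R1, C2 gives 5 > -4.
No single strategy is best against every opponent action.

None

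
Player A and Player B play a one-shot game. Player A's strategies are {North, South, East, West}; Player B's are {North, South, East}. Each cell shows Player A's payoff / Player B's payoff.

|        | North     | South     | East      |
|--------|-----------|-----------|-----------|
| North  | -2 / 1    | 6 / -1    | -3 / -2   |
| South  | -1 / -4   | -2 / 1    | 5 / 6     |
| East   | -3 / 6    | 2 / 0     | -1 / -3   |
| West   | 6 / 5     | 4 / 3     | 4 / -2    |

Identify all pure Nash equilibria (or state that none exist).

A profile is a Nash equilibrium when each player is best-responding to the other.
Player A's best responses — vs North: West (payoff 6); vs South: North (payoff 6); vs East: South (payoff 5).
Player B's best responses — vs North: North (payoff 1); vs South: East (payoff 6); vs East: North (payoff 6); vs West: North (payoff 5).
Mutual best responses occur at (South, East) and (West, North); at each, neither player gains by switching.

(South, East) and (West, North)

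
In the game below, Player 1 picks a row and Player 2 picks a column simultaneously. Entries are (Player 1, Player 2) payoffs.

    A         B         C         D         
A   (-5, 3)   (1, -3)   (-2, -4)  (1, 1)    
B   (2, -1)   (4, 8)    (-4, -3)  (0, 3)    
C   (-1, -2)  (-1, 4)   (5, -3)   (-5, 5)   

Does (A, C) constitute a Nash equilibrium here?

No

Holding Player 2 at C: Player 1 gets -2 from A but could get 5 by switching to C. Player 1 has a profitable deviation.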